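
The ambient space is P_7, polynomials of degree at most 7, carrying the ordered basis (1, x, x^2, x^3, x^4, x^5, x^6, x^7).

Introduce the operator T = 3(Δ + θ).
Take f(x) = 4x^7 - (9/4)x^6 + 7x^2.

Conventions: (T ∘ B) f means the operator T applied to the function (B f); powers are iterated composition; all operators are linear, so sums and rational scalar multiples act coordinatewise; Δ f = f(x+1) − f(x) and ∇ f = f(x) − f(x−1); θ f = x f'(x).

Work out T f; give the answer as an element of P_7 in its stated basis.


the image equals g(x) = 84x^7 + (87/2)x^6 + (423/2)x^5 + (1275/4)x^4 + 285x^3 + (771/4)x^2 + (171/2)x + 105/4

Δ f = 28x^6 + (141/2)x^5 + (425/4)x^4 + 95x^3 + (201/4)x^2 + (57/2)x + 35/4
θ f = 28x^7 - (27/2)x^6 + 14x^2
(Δ + θ) f = 28x^7 + (29/2)x^6 + (141/2)x^5 + (425/4)x^4 + 95x^3 + (257/4)x^2 + (57/2)x + 35/4
(3(Δ + θ)) f = 84x^7 + (87/2)x^6 + (423/2)x^5 + (1275/4)x^4 + 285x^3 + (771/4)x^2 + (171/2)x + 105/4


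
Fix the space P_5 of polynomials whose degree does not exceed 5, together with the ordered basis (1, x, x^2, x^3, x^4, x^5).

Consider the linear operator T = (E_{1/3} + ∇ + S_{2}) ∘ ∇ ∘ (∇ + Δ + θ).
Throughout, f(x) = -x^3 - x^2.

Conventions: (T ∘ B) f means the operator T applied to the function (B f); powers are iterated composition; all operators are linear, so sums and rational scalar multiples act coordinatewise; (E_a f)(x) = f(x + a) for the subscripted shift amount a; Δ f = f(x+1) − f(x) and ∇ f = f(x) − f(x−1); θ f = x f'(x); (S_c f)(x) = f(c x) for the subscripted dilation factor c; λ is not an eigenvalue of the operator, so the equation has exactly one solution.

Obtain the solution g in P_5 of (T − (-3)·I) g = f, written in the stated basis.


the result is g(x) = -(1/3)x^3 + (14/3)x^2 - 15x - 152/27

write g with unknown coordinates in the stated basis and equate coefficients in (T − (-3)·I) g = f
solving from the highest basis element down gives g = -(1/3)x^3 + (14/3)x^2 - 15x - 152/27
check: T g = -15x^2 + 45x + 152/9
so T g − (-3)·g = -x^3 - x^2 = f ✓


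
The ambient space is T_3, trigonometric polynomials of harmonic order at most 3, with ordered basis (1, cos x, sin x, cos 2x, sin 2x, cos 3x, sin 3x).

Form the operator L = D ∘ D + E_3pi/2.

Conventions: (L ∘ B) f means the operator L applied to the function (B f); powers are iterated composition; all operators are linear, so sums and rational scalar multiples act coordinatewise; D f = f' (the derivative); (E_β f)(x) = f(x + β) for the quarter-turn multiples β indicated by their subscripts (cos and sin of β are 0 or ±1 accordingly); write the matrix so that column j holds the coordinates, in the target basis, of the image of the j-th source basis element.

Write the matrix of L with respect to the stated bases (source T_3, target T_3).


the matrix is [[1, 0, 0, 0, 0, 0, 0]; [0, -1, -1, 0, 0, 0, 0]; [0, 1, -1, 0, 0, 0, 0]; [0, 0, 0, -5, 0, 0, 0]; [0, 0, 0, 0, -5, 0, 0]; [0, 0, 0, 0, 0, -9, 1]; [0, 0, 0, 0, 0, -1, -9]] (rows listed top to bottom)

image of 1: 1
image of cos x: -cos x + sin x
image of sin x: -cos x - sin x
image of cos 2x: -5cos 2x
image of sin 2x: -5sin 2x
image of cos 3x: -9cos 3x - sin 3x
image of sin 3x: cos 3x - 9sin 3x
each image's coordinates form column j of the matrix


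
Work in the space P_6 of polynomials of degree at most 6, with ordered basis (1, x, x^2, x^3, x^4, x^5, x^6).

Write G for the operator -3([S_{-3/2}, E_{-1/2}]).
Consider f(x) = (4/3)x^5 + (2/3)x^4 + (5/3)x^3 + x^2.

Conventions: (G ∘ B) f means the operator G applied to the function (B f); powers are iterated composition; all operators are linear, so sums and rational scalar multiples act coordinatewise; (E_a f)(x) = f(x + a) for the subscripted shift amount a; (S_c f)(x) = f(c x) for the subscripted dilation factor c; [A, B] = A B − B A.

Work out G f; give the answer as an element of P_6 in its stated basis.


E_{-1/2} f = (4/3)x^5 - (8/3)x^4 + (11/3)x^3 - (13/6)x^2 + (1/3)x + 1/24
S_{-3/2} E_{-1/2} f = -(81/8)x^5 - (27/2)x^4 - (99/8)x^3 - (39/8)x^2 - (1/2)x + 1/24
S_{-3/2} f = -(81/8)x^5 + (27/8)x^4 - (45/8)x^3 + (9/4)x^2
E_{-1/2} S_{-3/2} f = -(81/8)x^5 + (459/16)x^4 - (603/16)x^3 + (909/32)x^2 - (1449/128)x + 459/256
[S_{-3/2}, E_{-1/2}] f = -(675/16)x^4 + (405/16)x^3 - (1065/32)x^2 + (1385/128)x - 1345/768
(-3([S_{-3/2}, E_{-1/2}])) f = (2025/16)x^4 - (1215/16)x^3 + (3195/32)x^2 - (4155/128)x + 1345/256

the result is g(x) = (2025/16)x^4 - (1215/16)x^3 + (3195/32)x^2 - (4155/128)x + 1345/256


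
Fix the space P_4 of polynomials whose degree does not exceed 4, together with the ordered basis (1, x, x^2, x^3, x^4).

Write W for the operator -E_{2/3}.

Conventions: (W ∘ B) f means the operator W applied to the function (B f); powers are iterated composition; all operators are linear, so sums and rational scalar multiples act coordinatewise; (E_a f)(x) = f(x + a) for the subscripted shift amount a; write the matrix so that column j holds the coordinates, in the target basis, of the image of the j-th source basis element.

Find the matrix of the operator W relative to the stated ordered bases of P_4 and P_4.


image of 1: -1
image of x: -x - 2/3
image of x^2: -x^2 - (4/3)x - 4/9
image of x^3: -x^3 - 2x^2 - (4/3)x - 8/27
image of x^4: -x^4 - (8/3)x^3 - (8/3)x^2 - (32/27)x - 16/81
each image's coordinates form column j of the matrix

the matrix is [[-1, -2/3, -4/9, -8/27, -16/81]; [0, -1, -4/3, -4/3, -32/27]; [0, 0, -1, -2, -8/3]; [0, 0, 0, -1, -8/3]; [0, 0, 0, 0, -1]] (rows listed top to bottom)


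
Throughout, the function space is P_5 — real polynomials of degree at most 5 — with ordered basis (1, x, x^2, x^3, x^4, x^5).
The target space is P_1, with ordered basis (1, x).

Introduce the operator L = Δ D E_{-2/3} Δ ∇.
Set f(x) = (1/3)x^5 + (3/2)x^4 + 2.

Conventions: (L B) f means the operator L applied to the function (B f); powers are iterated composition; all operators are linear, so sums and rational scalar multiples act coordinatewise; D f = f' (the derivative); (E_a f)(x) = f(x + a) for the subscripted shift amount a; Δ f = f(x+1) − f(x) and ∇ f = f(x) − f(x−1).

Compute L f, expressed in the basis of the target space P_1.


g(x) = 40x + 88/3

∇ f = (5/3)x^4 + (8/3)x^3 - (17/3)x^2 + (13/3)x - 7/6
Δ ∇ f = (20/3)x^3 + 18x^2 + (10/3)x + 3
E_{-2/3} (Δ ∇) f = (20/3)x^3 + (14/3)x^2 - (106/9)x + 551/81
D E_{-2/3} (Δ ∇) f = 20x^2 + (28/3)x - 106/9
Δ (D E_{-2/3} Δ ∇) f = 40x + 88/3


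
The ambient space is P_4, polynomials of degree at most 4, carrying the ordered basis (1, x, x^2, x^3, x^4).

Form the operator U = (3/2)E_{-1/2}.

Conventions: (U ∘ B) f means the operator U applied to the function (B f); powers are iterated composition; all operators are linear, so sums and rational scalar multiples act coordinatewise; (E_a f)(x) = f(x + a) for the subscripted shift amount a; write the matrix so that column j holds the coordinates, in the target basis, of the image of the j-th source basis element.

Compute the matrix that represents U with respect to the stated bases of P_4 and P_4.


the matrix is [[3/2, -3/4, 3/8, -3/16, 3/32]; [0, 3/2, -3/2, 9/8, -3/4]; [0, 0, 3/2, -9/4, 9/4]; [0, 0, 0, 3/2, -3]; [0, 0, 0, 0, 3/2]] (rows listed top to bottom)

image of 1: 3/2
image of x: (3/2)x - 3/4
image of x^2: (3/2)x^2 - (3/2)x + 3/8
image of x^3: (3/2)x^3 - (9/4)x^2 + (9/8)x - 3/16
image of x^4: (3/2)x^4 - 3x^3 + (9/4)x^2 - (3/4)x + 3/32
each image's coordinates form column j of the matrix


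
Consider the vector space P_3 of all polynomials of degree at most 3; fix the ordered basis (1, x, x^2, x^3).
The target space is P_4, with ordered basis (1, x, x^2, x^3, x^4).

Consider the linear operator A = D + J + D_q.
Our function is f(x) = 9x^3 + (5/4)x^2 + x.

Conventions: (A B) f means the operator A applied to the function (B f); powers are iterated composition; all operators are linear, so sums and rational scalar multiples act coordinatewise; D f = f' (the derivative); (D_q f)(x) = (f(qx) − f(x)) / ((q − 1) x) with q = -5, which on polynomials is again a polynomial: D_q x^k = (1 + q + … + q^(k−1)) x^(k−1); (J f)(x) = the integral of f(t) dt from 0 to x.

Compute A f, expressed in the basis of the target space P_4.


D f = 27x^2 + (5/2)x + 1
J f = (9/4)x^4 + (5/12)x^3 + (1/2)x^2
D_q f = 189x^2 - 5x + 1
(D + J + D_q) f = (9/4)x^4 + (5/12)x^3 + (433/2)x^2 - (5/2)x + 2

the result is g(x) = (9/4)x^4 + (5/12)x^3 + (433/2)x^2 - (5/2)x + 2


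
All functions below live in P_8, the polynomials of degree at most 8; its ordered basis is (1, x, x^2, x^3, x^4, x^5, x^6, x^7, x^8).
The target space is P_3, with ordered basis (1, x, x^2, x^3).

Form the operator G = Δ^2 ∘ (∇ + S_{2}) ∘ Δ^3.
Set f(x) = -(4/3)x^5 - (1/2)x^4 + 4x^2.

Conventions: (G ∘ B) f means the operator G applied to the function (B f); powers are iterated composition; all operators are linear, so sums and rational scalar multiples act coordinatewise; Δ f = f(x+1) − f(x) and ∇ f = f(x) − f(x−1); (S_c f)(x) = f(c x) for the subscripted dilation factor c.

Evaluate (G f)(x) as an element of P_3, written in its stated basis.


Δ f = -(20/3)x^4 - (46/3)x^3 - (49/3)x^2 - (2/3)x + 13/6
Δ Δ f = -(80/3)x^3 - 86x^2 - (316/3)x - 39
Δ Δ Δ f = -80x^2 - 252x - 218
∇ Δ^3 f = -160x - 172
S_{2} Δ^3 f = -320x^2 - 504x - 218
(∇ + S_{2}) Δ^3 f = -320x^2 - 664x - 390
Δ (∇ + S_{2}) Δ^3 f = -640x - 984
Δ Δ (∇ + S_{2}) Δ^3 f = -640

the result is g(x) = -640


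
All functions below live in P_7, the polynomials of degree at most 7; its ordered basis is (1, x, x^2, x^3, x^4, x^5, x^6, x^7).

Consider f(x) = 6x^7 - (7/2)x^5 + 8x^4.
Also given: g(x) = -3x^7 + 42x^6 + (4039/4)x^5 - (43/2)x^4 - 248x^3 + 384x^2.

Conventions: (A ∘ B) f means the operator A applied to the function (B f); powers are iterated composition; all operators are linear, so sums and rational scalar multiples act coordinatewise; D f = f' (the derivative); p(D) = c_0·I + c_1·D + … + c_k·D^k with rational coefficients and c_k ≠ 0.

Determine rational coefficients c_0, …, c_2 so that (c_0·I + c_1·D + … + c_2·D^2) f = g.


D^0 f = 6x^7 - (7/2)x^5 + 8x^4
D^1 f = 42x^6 - (35/2)x^4 + 32x^3
D^2 f = 252x^5 - 70x^3 + 96x^2
matching coefficients of g against c_0 f + c_1 Df + … from the top degree down determines the c_i
solution: c_0 = -1/2, c_1 = 1, c_2 = 4

p(D) = -(1/2)·I + D + 4·D^2, i.e. c_0 = -1/2, c_1 = 1, c_2 = 4


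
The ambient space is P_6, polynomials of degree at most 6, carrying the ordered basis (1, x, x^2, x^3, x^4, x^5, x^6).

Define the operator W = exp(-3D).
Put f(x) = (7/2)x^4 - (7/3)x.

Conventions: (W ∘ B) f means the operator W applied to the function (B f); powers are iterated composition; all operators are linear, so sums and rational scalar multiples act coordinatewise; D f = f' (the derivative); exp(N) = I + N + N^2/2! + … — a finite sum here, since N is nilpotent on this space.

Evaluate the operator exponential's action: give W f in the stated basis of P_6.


the result is g(x) = (7/2)x^4 - 42x^3 + 189x^2 - (1141/3)x + 581/2

order-1 term: -42x^3 + 7
order-2 term: 189x^2
order-3 term: -378x
order-4 term: 567/2
the series for exp(-3D) f terminates at order 4
exp(-3D) f = (7/2)x^4 - 42x^3 + 189x^2 - (1141/3)x + 581/2


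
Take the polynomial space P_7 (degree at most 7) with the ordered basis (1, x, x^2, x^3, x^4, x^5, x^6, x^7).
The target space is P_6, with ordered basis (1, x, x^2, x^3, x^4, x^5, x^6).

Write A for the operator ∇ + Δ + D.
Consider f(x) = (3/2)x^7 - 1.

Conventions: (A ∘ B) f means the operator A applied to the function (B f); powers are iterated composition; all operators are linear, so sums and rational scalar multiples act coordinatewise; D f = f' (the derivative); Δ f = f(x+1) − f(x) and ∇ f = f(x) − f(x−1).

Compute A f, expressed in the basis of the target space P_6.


g(x) = (63/2)x^6 + 105x^4 + 63x^2 + 3

∇ f = (21/2)x^6 - (63/2)x^5 + (105/2)x^4 - (105/2)x^3 + (63/2)x^2 - (21/2)x + 3/2
Δ f = (21/2)x^6 + (63/2)x^5 + (105/2)x^4 + (105/2)x^3 + (63/2)x^2 + (21/2)x + 3/2
D f = (21/2)x^6
(∇ + Δ + D) f = (63/2)x^6 + 105x^4 + 63x^2 + 3


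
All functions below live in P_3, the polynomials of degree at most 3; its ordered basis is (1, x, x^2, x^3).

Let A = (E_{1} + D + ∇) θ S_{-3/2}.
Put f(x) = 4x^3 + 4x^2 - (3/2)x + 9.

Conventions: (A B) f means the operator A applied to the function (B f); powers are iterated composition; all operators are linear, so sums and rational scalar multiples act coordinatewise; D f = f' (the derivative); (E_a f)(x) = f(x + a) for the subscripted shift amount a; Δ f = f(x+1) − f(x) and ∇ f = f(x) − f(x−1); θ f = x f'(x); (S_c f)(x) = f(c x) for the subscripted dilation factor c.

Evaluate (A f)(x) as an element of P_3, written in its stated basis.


the result is g(x) = -(81/2)x^3 - (693/2)x^2 + (441/4)x - 297/4

S_{-3/2} f = -(27/2)x^3 + 9x^2 + (9/4)x + 9
θ S_{-3/2} f = -(81/2)x^3 + 18x^2 + (9/4)x
E_{1} (θ S_{-3/2}) f = -(81/2)x^3 - (207/2)x^2 - (333/4)x - 81/4
D (θ S_{-3/2}) f = -(243/2)x^2 + 36x + 9/4
∇ (θ S_{-3/2}) f = -(243/2)x^2 + (315/2)x - 225/4
(E_{1} + D + ∇) (θ S_{-3/2}) f = -(81/2)x^3 - (693/2)x^2 + (441/4)x - 297/4


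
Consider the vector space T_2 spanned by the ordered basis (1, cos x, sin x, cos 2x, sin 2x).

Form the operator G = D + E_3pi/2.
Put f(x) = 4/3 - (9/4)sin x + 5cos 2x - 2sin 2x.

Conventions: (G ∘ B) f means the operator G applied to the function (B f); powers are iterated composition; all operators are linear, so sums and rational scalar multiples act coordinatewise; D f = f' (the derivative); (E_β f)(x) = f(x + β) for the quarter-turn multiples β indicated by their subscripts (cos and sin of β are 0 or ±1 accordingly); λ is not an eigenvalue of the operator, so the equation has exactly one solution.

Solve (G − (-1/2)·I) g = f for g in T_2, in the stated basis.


write g with unknown coordinates in the stated basis and equate coefficients in (G − (-1/2)·I) g = f
solving from the highest basis element down gives g = 8/9 - (9/2)sin x + (6/17)cos 2x + (44/17)sin 2x
check: G g = 8/9 + (82/17)cos 2x - (56/17)sin 2x
so G g − (-1/2)·g = 4/3 - (9/4)sin x + 5cos 2x - 2sin 2x = f ✓

the result is g(x) = 8/9 - (9/2)sin x + (6/17)cos 2x + (44/17)sin 2x


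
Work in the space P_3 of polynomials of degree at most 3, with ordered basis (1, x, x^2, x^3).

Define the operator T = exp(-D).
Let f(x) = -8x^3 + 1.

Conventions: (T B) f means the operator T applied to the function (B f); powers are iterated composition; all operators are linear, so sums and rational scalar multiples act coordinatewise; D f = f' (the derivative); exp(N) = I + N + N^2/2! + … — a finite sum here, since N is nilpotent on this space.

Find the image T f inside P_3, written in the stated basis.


g(x) = -8x^3 + 24x^2 - 24x + 9

order-1 term: 24x^2
order-2 term: -24x
order-3 term: 8
the series for exp(-D) f terminates at order 3
exp(-D) f = -8x^3 + 24x^2 - 24x + 9


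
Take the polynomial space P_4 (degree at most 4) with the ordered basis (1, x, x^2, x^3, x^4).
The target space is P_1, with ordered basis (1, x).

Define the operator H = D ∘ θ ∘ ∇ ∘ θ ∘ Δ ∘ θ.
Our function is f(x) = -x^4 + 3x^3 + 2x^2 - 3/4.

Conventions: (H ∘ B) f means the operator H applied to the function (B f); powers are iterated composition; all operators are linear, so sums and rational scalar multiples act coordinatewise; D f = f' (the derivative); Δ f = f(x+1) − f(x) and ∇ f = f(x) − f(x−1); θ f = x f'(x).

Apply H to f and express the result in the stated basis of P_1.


g(x) = -576x + 156

θ f = -4x^4 + 9x^3 + 4x^2
Δ θ f = -16x^3 + 3x^2 + 19x + 9
θ (Δ ∘ θ) f = -48x^3 + 6x^2 + 19x
∇ θ (Δ ∘ θ) f = -144x^2 + 156x - 35
θ (∇ ∘ θ) (Δ ∘ θ) f = -288x^2 + 156x
D θ (∇ ∘ θ) (Δ ∘ θ) f = -576x + 156


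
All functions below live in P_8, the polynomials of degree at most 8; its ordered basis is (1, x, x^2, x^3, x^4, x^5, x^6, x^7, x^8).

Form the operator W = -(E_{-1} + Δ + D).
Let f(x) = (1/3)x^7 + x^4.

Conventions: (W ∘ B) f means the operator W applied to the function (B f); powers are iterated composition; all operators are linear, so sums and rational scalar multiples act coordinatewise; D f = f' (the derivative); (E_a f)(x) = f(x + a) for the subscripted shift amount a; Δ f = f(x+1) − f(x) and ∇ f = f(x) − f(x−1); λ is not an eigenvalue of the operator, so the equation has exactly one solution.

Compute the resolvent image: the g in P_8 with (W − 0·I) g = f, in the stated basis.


write g with unknown coordinates in the stated basis and equate coefficients in (W − 0·I) g = f
solving from the highest basis element down gives g = -(1/3)x^7 + (7/3)x^6 - 71x^4 + (922/3)x^3 - 140x^2 - (4678/3)x + 5930/3
check: W g = (1/3)x^7 + x^4
so W g − 0·g = (1/3)x^7 + x^4 = f ✓

g(x) = -(1/3)x^7 + (7/3)x^6 - 71x^4 + (922/3)x^3 - 140x^2 - (4678/3)x + 5930/3


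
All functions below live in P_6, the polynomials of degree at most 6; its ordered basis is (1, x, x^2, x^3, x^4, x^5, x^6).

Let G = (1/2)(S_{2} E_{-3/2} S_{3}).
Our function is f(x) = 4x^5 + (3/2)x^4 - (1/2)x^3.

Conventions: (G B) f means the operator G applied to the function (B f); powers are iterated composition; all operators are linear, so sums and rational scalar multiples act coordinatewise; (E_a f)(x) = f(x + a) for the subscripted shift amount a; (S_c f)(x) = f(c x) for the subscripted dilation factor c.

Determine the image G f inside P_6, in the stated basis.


S_{3} f = 972x^5 + (243/2)x^4 - (27/2)x^3
E_{-3/2} S_{3} f = 972x^5 - (14337/2)x^4 + (42255/2)x^3 - 31104x^2 + (182979/8)x - 215055/32
S_{2} E_{-3/2} S_{3} f = 31104x^5 - 114696x^4 + 169020x^3 - 124416x^2 + (182979/4)x - 215055/32
((1/2)(S_{2} E_{-3/2} S_{3})) f = 15552x^5 - 57348x^4 + 84510x^3 - 62208x^2 + (182979/8)x - 215055/64

the result is g(x) = 15552x^5 - 57348x^4 + 84510x^3 - 62208x^2 + (182979/8)x - 215055/64


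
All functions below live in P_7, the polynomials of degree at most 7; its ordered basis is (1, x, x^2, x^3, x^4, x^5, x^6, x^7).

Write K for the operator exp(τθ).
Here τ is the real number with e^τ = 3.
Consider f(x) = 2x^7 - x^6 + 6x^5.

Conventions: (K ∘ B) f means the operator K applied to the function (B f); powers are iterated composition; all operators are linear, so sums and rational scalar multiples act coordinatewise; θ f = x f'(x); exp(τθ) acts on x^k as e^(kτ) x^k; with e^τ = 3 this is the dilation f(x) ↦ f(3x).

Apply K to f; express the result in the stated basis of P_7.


the result is g(x) = 4374x^7 - 729x^6 + 1458x^5

exp(τθ) x^k = e^(kτ) x^k; with e^τ = 3 this sends x^k to 3^k x^k
x^5 ↦ 243 x^5
x^6 ↦ 729 x^6
x^7 ↦ 2187 x^7
applying this coordinatewise to f: exp(τθ) f = 4374x^7 - 729x^6 + 1458x^5


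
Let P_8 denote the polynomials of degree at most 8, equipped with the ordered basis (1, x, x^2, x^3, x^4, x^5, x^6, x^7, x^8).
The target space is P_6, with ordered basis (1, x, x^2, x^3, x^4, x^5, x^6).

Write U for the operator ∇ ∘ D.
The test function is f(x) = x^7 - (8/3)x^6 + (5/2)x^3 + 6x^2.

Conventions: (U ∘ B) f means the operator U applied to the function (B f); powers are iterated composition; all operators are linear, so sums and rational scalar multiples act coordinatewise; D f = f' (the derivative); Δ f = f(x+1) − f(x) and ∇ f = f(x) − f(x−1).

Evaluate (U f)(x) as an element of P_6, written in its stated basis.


the image equals g(x) = 42x^5 - 185x^4 + 300x^3 - 265x^2 + 137x - 37/2

D f = 7x^6 - 16x^5 + (15/2)x^2 + 12x
∇ D f = 42x^5 - 185x^4 + 300x^3 - 265x^2 + 137x - 37/2


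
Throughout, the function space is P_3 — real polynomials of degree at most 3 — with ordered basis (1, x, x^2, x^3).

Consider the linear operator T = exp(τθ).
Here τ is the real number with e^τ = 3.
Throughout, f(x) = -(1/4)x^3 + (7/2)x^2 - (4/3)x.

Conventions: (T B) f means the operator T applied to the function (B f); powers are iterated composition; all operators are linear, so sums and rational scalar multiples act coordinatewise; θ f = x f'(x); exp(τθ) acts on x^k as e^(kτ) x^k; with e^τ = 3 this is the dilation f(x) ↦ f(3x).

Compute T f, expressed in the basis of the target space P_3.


exp(τθ) x^k = e^(kτ) x^k; with e^τ = 3 this sends x^k to 3^k x^k
x ↦ 3 x
x^2 ↦ 9 x^2
x^3 ↦ 27 x^3
applying this coordinatewise to f: exp(τθ) f = -(27/4)x^3 + (63/2)x^2 - 4x

the result is g(x) = -(27/4)x^3 + (63/2)x^2 - 4x


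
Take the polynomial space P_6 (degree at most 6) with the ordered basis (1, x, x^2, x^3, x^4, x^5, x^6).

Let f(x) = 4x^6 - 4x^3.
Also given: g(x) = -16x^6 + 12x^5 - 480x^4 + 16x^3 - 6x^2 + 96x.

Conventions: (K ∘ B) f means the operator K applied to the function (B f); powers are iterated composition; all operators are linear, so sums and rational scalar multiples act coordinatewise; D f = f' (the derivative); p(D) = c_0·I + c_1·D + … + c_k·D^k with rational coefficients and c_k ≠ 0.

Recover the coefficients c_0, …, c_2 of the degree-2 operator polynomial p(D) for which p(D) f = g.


D^0 f = 4x^6 - 4x^3
D^1 f = 24x^5 - 12x^2
D^2 f = 120x^4 - 24x
matching coefficients of g against c_0 f + c_1 Df + … from the top degree down determines the c_i
solution: c_0 = -4, c_1 = 1/2, c_2 = -4

p(D) = -4·I + (1/2)·D − 4·D^2, i.e. c_0 = -4, c_1 = 1/2, c_2 = -4


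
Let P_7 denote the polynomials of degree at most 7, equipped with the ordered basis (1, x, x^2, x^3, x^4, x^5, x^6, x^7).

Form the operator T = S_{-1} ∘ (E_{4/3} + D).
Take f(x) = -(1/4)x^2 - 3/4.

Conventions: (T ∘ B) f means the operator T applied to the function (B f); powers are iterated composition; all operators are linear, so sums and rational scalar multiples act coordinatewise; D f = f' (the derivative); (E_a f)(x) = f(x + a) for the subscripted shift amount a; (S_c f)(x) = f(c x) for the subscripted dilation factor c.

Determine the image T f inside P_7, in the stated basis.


E_{4/3} f = -(1/4)x^2 - (2/3)x - 43/36
D f = -(1/2)x
(E_{4/3} + D) f = -(1/4)x^2 - (7/6)x - 43/36
S_{-1} (E_{4/3} + D) f = -(1/4)x^2 + (7/6)x - 43/36

the result is g(x) = -(1/4)x^2 + (7/6)x - 43/36


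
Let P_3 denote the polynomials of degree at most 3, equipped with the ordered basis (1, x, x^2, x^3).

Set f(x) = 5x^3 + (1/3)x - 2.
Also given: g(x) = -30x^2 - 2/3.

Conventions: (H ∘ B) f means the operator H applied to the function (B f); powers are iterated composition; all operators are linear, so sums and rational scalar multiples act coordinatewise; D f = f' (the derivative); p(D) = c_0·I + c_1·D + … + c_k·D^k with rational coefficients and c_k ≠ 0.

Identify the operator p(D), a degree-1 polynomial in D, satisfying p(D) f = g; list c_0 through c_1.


D^0 f = 5x^3 + (1/3)x - 2
D^1 f = 15x^2 + 1/3
matching coefficients of g against c_0 f + c_1 Df + … from the top degree down determines the c_i
solution: c_0 = 0, c_1 = -2

p(D) = -2·D, i.e. c_0 = 0, c_1 = -2


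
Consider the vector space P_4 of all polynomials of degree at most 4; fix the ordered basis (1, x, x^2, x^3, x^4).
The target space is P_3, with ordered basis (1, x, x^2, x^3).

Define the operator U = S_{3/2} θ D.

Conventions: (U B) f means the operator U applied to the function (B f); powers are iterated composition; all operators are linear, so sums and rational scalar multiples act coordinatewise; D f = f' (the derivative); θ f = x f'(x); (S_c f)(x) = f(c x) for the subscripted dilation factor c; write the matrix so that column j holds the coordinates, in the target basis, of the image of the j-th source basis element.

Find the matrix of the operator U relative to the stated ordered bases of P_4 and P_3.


image of 1: 0
image of x: 0
image of x^2: 3x
image of x^3: (27/2)x^2
image of x^4: (81/2)x^3
each image's coordinates form column j of the matrix

the matrix is [[0, 0, 0, 0, 0]; [0, 0, 3, 0, 0]; [0, 0, 0, 27/2, 0]; [0, 0, 0, 0, 81/2]] (rows listed top to bottom)


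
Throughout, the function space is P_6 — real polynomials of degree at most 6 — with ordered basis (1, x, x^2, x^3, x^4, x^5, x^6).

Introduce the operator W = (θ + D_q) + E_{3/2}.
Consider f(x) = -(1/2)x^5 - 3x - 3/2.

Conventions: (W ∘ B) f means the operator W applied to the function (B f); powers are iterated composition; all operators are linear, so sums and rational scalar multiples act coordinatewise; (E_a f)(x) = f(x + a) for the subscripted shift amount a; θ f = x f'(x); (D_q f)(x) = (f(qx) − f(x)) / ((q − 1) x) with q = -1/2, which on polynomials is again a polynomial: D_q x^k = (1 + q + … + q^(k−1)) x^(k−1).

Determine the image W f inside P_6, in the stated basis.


g(x) = -3x^5 - (131/32)x^4 - (45/4)x^3 - (135/8)x^2 - (597/32)x - 819/64

θ f = -(5/2)x^5 - 3x
D_q f = -(11/32)x^4 - 3
(θ + D_q) f = -(5/2)x^5 - (11/32)x^4 - 3x - 3
E_{3/2} f = -(1/2)x^5 - (15/4)x^4 - (45/4)x^3 - (135/8)x^2 - (501/32)x - 627/64
((θ + D_q) + E_{3/2}) f = -3x^5 - (131/32)x^4 - (45/4)x^3 - (135/8)x^2 - (597/32)x - 819/64


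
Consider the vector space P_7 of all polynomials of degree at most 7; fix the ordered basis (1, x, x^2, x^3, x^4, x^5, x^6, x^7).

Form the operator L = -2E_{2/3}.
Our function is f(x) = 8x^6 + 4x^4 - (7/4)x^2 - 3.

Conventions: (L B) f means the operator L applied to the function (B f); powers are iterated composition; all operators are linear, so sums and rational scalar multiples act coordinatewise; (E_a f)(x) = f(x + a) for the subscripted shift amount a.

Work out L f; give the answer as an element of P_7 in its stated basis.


E_{2/3} f = 8x^6 + 32x^5 + (172/3)x^4 + (1568/27)x^3 + (3523/108)x^2 + (707/81)x - 1666/729
(-2E_{2/3}) f = -16x^6 - 64x^5 - (344/3)x^4 - (3136/27)x^3 - (3523/54)x^2 - (1414/81)x + 3332/729

g(x) = -16x^6 - 64x^5 - (344/3)x^4 - (3136/27)x^3 - (3523/54)x^2 - (1414/81)x + 3332/729


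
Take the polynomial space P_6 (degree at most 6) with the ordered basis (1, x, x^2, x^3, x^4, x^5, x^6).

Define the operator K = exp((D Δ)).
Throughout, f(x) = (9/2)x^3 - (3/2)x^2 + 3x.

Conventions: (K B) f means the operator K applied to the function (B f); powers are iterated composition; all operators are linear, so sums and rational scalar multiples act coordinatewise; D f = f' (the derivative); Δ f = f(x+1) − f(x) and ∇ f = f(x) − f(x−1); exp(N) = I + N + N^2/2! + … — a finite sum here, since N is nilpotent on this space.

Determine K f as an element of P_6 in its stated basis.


the result is g(x) = (9/2)x^3 - (3/2)x^2 + 30x + 21/2

order-1 term: 27x + 21/2
the series for exp((D Δ)) f terminates at order 1
exp((D Δ)) f = (9/2)x^3 - (3/2)x^2 + 30x + 21/2


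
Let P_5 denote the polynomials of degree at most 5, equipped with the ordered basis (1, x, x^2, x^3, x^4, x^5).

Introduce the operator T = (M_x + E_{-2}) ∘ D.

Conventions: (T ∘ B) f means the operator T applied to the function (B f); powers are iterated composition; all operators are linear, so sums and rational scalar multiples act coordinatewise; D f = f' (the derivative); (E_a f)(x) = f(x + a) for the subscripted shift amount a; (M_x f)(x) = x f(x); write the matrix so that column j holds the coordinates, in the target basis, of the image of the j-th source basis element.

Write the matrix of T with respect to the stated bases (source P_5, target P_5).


the matrix is [[0, 1, -4, 12, -32, 80]; [0, 1, 2, -12, 48, -160]; [0, 0, 2, 3, -24, 120]; [0, 0, 0, 3, 4, -40]; [0, 0, 0, 0, 4, 5]; [0, 0, 0, 0, 0, 5]] (rows listed top to bottom)

image of 1: 0
image of x: x + 1
image of x^2: 2x^2 + 2x - 4
image of x^3: 3x^3 + 3x^2 - 12x + 12
image of x^4: 4x^4 + 4x^3 - 24x^2 + 48x - 32
image of x^5: 5x^5 + 5x^4 - 40x^3 + 120x^2 - 160x + 80
each image's coordinates form column j of the matrix


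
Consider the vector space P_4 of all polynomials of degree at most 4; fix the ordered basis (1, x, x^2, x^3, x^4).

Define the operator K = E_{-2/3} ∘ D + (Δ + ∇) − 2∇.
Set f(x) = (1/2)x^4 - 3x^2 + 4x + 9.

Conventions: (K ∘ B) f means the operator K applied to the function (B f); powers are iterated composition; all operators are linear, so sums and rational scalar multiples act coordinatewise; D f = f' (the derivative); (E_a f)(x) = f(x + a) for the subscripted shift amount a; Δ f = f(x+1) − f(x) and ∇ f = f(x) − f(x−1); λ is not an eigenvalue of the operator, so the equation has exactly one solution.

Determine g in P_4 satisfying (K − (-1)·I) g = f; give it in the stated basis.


write g with unknown coordinates in the stated basis and equate coefficients in (K − (-1)·I) g = f
solving from the highest basis element down gives g = (1/2)x^4 - 2x^3 + x^2 + (10/3)x + 196/27
check: K g = 2x^3 - 4x^2 + (2/3)x + 47/27
so K g − (-1)·g = (1/2)x^4 - 3x^2 + 4x + 9 = f ✓

g(x) = (1/2)x^4 - 2x^3 + x^2 + (10/3)x + 196/27


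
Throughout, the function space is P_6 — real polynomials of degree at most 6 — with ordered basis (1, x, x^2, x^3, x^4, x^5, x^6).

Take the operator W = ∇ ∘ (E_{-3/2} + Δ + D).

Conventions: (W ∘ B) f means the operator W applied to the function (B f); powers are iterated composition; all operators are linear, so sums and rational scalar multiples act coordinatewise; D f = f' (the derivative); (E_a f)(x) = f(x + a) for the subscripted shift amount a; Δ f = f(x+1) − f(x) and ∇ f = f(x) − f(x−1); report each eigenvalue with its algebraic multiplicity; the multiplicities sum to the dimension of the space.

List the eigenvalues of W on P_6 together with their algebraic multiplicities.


λ = 0 (multiplicity 7)

image of 1: 0
image of x: 1
image of x^2: 2x
image of x^3: 3x^2 + 37/4
image of x^4: 4x^3 + 37x - 28
image of x^5: 5x^4 + (185/2)x^2 - 140x + 1361/16
image of x^6: 6x^5 + 185x^3 - 420x^2 + (4083/8)x - 899/4
the matrix is upper triangular; its diagonal is (0, 0, 0, 0, 0, 0, 0)
for a triangular matrix the eigenvalues are the diagonal entries, with algebraic multiplicity their repetition count


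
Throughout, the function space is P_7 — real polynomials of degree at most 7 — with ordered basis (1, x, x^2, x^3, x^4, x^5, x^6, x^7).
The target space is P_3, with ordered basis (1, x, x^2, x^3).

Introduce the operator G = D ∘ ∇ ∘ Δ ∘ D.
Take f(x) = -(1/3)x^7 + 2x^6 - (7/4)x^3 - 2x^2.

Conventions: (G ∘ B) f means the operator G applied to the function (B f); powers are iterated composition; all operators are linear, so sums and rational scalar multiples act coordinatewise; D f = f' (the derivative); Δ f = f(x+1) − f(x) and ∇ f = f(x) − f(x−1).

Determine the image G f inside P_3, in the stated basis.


the image equals g(x) = -280x^3 + 720x^2 - 140x + 120

D f = -(7/3)x^6 + 12x^5 - (21/4)x^2 - 4x
Δ D f = -14x^5 + 25x^4 + (220/3)x^3 + 85x^2 + (71/2)x + 5/12
∇ Δ D f = -70x^4 + 240x^3 - 70x^2 + 120x - 91/6
D (∇ ∘ Δ) D f = -280x^3 + 720x^2 - 140x + 120


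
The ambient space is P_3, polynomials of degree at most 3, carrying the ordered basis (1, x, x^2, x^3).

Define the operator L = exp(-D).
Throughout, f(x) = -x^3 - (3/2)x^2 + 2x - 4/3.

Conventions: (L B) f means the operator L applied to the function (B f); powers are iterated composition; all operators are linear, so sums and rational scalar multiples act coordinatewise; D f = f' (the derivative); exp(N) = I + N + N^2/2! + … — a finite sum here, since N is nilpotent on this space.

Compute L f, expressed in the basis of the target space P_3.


the image equals g(x) = -x^3 + (3/2)x^2 + 2x - 23/6

order-1 term: 3x^2 + 3x - 2
order-2 term: -3x - 3/2
order-3 term: 1
the series for exp(-D) f terminates at order 3
exp(-D) f = -x^3 + (3/2)x^2 + 2x - 23/6


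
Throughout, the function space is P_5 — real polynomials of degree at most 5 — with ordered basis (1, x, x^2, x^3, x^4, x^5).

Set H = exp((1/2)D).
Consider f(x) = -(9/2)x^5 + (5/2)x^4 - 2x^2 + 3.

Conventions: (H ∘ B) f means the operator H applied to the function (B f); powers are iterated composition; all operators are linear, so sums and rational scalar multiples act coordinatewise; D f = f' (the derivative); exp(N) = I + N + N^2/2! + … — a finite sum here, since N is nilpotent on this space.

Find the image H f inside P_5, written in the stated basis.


order-1 term: -(45/4)x^4 + 5x^3 - 2x
order-2 term: -(45/4)x^3 + (15/4)x^2 - 1/2
order-3 term: -(45/8)x^2 + (5/4)x
order-4 term: -(45/32)x + 5/32
order-5 term: -9/64
the series for exp((1/2)D) f terminates at order 5
exp((1/2)D) f = -(9/2)x^5 - (35/4)x^4 - (25/4)x^3 - (31/8)x^2 - (69/32)x + 161/64

g(x) = -(9/2)x^5 - (35/4)x^4 - (25/4)x^3 - (31/8)x^2 - (69/32)x + 161/64


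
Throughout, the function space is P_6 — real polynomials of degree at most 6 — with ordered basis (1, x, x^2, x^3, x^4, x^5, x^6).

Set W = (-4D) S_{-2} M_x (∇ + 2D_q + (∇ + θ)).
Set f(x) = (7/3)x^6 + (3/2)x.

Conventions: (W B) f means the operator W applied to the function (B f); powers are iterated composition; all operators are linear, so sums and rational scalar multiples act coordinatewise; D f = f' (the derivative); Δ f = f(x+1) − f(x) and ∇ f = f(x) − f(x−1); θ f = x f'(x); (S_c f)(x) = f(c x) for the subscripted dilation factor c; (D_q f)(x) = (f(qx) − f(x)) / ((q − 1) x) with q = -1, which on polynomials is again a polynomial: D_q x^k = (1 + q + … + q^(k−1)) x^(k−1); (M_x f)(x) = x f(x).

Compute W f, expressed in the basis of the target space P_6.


∇ f = 14x^5 - 35x^4 + (140/3)x^3 - 35x^2 + 14x - 5/6
D_q f = 3/2
(2D_q) f = 3
∇ f = 14x^5 - 35x^4 + (140/3)x^3 - 35x^2 + 14x - 5/6
θ f = 14x^6 + (3/2)x
(∇ + θ) f = 14x^6 + 14x^5 - 35x^4 + (140/3)x^3 - 35x^2 + (31/2)x - 5/6
(∇ + 2D_q + (∇ + θ)) f = 14x^6 + 28x^5 - 70x^4 + (280/3)x^3 - 70x^2 + (59/2)x + 4/3
M_x (∇ + 2D_q + (∇ + θ)) f = 14x^7 + 28x^6 - 70x^5 + (280/3)x^4 - 70x^3 + (59/2)x^2 + (4/3)x
S_{-2} M_x (∇ + 2D_q + (∇ + θ)) f = -1792x^7 + 1792x^6 + 2240x^5 + (4480/3)x^4 + 560x^3 + 118x^2 - (8/3)x
D (S_{-2} M_x) (∇ + 2D_q + (∇ + θ)) f = -12544x^6 + 10752x^5 + 11200x^4 + (17920/3)x^3 + 1680x^2 + 236x - 8/3
(-4D) (S_{-2} M_x) (∇ + 2D_q + (∇ + θ)) f = 50176x^6 - 43008x^5 - 44800x^4 - (71680/3)x^3 - 6720x^2 - 944x + 32/3

the result is g(x) = 50176x^6 - 43008x^5 - 44800x^4 - (71680/3)x^3 - 6720x^2 - 944x + 32/3


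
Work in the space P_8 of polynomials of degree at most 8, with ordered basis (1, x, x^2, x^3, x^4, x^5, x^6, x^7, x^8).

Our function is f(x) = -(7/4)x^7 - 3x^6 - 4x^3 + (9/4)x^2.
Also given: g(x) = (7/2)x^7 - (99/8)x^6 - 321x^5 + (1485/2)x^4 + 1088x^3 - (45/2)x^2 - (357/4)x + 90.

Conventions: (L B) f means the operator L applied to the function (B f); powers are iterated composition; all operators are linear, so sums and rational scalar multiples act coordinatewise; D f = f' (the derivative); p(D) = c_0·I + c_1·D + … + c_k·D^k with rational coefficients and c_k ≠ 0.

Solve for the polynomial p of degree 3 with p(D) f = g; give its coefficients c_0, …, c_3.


D^0 f = -(7/4)x^7 - 3x^6 - 4x^3 + (9/4)x^2
D^1 f = -(49/4)x^6 - 18x^5 - 12x^2 + (9/2)x
D^2 f = -(147/2)x^5 - 90x^4 - 24x + 9/2
D^3 f = -(735/2)x^4 - 360x^3 - 24
matching coefficients of g against c_0 f + c_1 Df + … from the top degree down determines the c_i
solution: c_0 = -2, c_1 = 3/2, c_2 = 4, c_3 = -3

c_0 = -2, c_1 = 3/2, c_2 = 4, c_3 = -3


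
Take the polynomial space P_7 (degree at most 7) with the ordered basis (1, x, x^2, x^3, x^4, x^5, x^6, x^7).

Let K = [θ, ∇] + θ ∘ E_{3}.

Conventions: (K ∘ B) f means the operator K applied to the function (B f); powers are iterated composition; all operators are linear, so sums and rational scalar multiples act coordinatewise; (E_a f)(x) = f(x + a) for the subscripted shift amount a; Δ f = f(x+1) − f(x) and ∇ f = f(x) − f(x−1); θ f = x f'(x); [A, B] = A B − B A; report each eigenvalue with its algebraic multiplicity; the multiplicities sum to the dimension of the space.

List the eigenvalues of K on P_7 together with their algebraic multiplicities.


image of 1: 0
image of x: x - 1
image of x^2: 2x^2 + 4x + 2
image of x^3: 3x^3 + 15x^2 + 33x - 3
image of x^4: 4x^4 + 32x^3 + 120x^2 + 96x + 4
image of x^5: 5x^5 + 55x^4 + 290x^3 + 510x^2 + 425x - 5
image of x^6: 6x^6 + 84x^5 + 570x^4 + 1560x^3 + 2490x^2 + 1428x + 6
image of x^7: 7x^7 + 119x^6 + 987x^5 + 3675x^4 + 8645x^3 + 10101x^2 + 5145x - 7
the matrix is upper triangular; its diagonal is (0, 1, 2, 3, 4, 5, 6, 7)
for a triangular matrix the eigenvalues are the diagonal entries, with algebraic multiplicity their repetition count

λ = 0 (multiplicity 1), λ = 1 (multiplicity 1), λ = 2 (multiplicity 1), λ = 3 (multiplicity 1), λ = 4 (multiplicity 1), λ = 5 (multiplicity 1), λ = 6 (multiplicity 1), λ = 7 (multiplicity 1)


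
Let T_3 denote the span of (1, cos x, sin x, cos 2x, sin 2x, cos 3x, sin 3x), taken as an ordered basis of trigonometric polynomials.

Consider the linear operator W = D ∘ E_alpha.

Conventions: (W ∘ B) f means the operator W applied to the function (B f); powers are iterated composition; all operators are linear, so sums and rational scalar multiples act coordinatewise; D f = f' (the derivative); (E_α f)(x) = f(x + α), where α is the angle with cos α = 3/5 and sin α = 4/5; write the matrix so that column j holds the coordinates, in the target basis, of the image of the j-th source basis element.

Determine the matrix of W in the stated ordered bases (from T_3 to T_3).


image of 1: 0
image of cos x: -(4/5)cos x - (3/5)sin x
image of sin x: (3/5)cos x - (4/5)sin x
image of cos 2x: -(48/25)cos 2x + (14/25)sin 2x
image of sin 2x: -(14/25)cos 2x - (48/25)sin 2x
image of cos 3x: -(132/125)cos 3x + (351/125)sin 3x
image of sin 3x: -(351/125)cos 3x - (132/125)sin 3x
each image's coordinates form column j of the matrix

the matrix is [[0, 0, 0, 0, 0, 0, 0]; [0, -4/5, 3/5, 0, 0, 0, 0]; [0, -3/5, -4/5, 0, 0, 0, 0]; [0, 0, 0, -48/25, -14/25, 0, 0]; [0, 0, 0, 14/25, -48/25, 0, 0]; [0, 0, 0, 0, 0, -132/125, -351/125]; [0, 0, 0, 0, 0, 351/125, -132/125]] (rows listed top to bottom)


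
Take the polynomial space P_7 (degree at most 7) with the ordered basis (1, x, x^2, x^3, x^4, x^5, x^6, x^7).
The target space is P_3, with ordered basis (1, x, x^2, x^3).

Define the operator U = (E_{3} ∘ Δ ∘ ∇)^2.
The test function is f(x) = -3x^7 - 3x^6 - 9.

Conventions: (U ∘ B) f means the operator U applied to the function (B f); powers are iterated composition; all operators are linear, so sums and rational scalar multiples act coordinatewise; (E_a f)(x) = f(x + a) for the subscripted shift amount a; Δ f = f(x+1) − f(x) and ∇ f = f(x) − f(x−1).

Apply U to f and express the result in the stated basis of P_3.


g(x) = -2520x^3 - 46440x^2 - 287640x - 598680

∇ f = -21x^6 + 45x^5 - 60x^4 + 45x^3 - 18x^2 + 3x
Δ ∇ f = -126x^5 - 90x^4 - 210x^3 - 90x^2 - 42x - 6
E_{3} Δ ∇ f = -126x^5 - 1980x^4 - 12630x^3 - 40860x^2 - 67002x - 44520
∇ (E_{3} ∘ Δ ∘ ∇) f = -630x^4 - 6660x^3 - 27270x^2 - 51120x - 36918
Δ ∇ (E_{3} ∘ Δ ∘ ∇) f = -2520x^3 - 23760x^2 - 77040x - 85680
E_{3} Δ ∇ (E_{3} ∘ Δ ∘ ∇) f = -2520x^3 - 46440x^2 - 287640x - 598680


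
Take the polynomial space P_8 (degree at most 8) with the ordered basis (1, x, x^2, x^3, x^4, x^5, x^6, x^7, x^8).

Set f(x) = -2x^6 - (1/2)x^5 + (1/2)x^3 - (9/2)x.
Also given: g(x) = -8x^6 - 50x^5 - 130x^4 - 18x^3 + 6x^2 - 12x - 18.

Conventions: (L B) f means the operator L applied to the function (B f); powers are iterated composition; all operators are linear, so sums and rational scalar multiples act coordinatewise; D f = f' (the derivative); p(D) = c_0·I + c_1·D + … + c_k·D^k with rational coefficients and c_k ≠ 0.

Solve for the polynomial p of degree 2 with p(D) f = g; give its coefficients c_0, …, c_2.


D^0 f = -2x^6 - (1/2)x^5 + (1/2)x^3 - (9/2)x
D^1 f = -12x^5 - (5/2)x^4 + (3/2)x^2 - 9/2
D^2 f = -60x^4 - 10x^3 + 3x
matching coefficients of g against c_0 f + c_1 Df + … from the top degree down determines the c_i
solution: c_0 = 4, c_1 = 4, c_2 = 2

p(D) = 4·I + 4·D + 2·D^2, i.e. c_0 = 4, c_1 = 4, c_2 = 2


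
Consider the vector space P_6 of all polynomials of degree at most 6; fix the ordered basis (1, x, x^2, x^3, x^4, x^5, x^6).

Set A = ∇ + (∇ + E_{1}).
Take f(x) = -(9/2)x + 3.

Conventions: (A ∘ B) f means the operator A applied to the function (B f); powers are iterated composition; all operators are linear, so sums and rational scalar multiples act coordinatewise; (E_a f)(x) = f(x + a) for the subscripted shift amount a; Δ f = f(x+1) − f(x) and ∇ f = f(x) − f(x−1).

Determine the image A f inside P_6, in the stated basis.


∇ f = -9/2
∇ f = -9/2
E_{1} f = -(9/2)x - 3/2
(∇ + E_{1}) f = -(9/2)x - 6
(∇ + (∇ + E_{1})) f = -(9/2)x - 21/2

the image equals g(x) = -(9/2)x - 21/2
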